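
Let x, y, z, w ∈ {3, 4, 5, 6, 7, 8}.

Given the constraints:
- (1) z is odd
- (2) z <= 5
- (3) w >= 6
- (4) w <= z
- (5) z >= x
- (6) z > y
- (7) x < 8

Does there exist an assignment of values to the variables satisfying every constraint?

Unsatisfiable

From constraint 3: w ≥ 6. From constraints 2 and 4: w ≤ z and z ≤ 5, so w ≤ 5. But 5 < 6, so no value of w works.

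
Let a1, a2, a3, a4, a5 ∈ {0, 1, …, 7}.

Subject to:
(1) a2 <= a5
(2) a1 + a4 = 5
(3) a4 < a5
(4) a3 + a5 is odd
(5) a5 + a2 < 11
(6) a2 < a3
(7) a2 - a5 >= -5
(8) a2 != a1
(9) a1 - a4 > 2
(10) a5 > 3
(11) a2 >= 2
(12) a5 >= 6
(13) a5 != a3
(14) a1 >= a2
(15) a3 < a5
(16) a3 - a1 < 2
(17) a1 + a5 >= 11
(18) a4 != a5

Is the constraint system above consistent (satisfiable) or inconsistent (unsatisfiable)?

Satisfiable

Setting (a1, a2, a3, a4, a5) = (5, 2, 4, 0, 7) satisfies everything: constraint 2: a1 + a4 = 5; constraint 5: a5 + a2 = 9; constraint 7: a2 - a5 = -5, and the others follow.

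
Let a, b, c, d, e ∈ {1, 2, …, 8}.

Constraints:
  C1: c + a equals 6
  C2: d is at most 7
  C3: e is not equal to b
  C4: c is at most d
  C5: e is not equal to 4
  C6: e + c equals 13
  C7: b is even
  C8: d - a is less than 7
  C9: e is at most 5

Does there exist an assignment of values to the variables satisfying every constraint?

From constraint 9: e ≤ 5. From constraints 2 and 4: c ≤ d ≤ 7. Hence e + c ≤ 12. But constraint 6 requires e + c = 13, and 13 > 12. Contradiction.

Unsatisfiable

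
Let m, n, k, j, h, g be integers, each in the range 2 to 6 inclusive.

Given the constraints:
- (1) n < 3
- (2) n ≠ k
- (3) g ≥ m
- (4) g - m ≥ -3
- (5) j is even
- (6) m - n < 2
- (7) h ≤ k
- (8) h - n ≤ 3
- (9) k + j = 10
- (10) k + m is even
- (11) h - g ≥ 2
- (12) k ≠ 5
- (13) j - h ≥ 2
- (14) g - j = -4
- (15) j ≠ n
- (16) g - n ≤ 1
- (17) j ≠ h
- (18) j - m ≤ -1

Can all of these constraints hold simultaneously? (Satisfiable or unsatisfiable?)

Unsatisfiable

Constraints 4, 11, 13, and 18 give j − h ≥ 2, h − g ≥ 2, g − m ≥ -3, m − j ≥ 1.
Adding all 4 inequalities: the left sides telescope to 0, and the right sides sum to 2 + 2 + (-3) + 1 = 2. So 0 ≥ 2, which is false.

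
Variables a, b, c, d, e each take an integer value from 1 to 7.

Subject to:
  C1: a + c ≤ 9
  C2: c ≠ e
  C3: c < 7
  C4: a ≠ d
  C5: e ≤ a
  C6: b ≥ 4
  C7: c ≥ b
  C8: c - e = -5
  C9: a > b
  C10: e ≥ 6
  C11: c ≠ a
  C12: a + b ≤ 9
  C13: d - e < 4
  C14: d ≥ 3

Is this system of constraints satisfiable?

Unsatisfiable

From constraints 5 and 10: a ≥ e ≥ 6. From constraints 6 and 7: c ≥ b ≥ 4. Hence a + c ≥ 10. But constraint 1 requires a + c ≤ 9, and 9 < 10. Contradiction.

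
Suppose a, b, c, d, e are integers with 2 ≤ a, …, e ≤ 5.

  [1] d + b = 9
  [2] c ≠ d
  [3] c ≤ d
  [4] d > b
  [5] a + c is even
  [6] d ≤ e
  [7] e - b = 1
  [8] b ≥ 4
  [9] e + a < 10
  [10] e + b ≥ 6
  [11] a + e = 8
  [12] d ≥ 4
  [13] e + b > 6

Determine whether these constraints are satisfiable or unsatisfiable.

One satisfying assignment is a = 3, b = 4, c = 3, d = 5, e = 5.
For the less obvious constraints — constraint 1: d + b = 9; constraint 7: e - b = 1 — and the others hold by inspection.

Satisfiable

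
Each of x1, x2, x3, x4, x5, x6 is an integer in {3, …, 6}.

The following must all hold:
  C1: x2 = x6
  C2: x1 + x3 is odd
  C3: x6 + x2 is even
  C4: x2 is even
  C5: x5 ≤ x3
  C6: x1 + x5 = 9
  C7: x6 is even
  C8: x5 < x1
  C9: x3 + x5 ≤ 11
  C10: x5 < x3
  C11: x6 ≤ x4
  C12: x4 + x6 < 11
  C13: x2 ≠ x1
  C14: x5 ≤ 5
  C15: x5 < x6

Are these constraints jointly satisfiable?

The assignment x1 = 6, x2 = 4, x3 = 5, x4 = 5, x5 = 3, x6 = 4 works:
  constraint 6 holds since x1 + x5 = 9.
  constraint 9 holds since x3 + x5 = 8.
  constraint 12 holds since x4 + x6 = 9.
The rest check out directly.

Satisfiable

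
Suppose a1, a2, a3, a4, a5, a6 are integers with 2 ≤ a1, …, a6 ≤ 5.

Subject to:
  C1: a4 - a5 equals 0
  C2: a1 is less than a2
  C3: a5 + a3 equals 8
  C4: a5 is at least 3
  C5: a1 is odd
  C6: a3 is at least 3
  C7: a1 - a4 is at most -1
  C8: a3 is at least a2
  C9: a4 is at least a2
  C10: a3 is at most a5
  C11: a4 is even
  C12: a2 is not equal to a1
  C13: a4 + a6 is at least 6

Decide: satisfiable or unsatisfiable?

Satisfiable

Setting (a1, a2, a3, a4, a5, a6) = (3, 4, 4, 4, 4, 4) satisfies everything: constraint 1: a4 - a5 = 0; constraint 3: a5 + a3 = 8, and the others follow.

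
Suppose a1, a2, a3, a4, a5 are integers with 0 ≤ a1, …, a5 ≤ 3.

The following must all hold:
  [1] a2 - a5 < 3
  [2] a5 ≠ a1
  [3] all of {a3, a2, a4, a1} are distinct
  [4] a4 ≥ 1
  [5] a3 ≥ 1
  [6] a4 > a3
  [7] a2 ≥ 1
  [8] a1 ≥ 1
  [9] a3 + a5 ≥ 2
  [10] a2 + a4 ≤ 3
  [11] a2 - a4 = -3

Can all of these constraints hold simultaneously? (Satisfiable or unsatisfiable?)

Constraints 4, 5, 7, and 8 confine each of a3, a2, a4, a1 to the 3 values {1, …, 3} (the domain already gives each ≤ 3).
Constraint 3 requires all 4 of them to be distinct, but only 3 values are available — impossible by the pigeonhole principle.

Unsatisfiable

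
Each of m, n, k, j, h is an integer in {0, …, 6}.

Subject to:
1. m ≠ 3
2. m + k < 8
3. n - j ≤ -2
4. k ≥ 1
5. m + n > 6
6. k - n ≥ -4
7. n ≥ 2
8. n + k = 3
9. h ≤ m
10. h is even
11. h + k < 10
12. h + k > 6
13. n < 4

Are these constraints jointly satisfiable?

Satisfiable

The assignment m = 6, n = 2, k = 1, j = 6, h = 6 works:
  constraint 2 holds since m + k = 7.
  constraint 3 holds since n - j = -4.
  constraint 5 holds since m + n = 8.
The rest check out directly.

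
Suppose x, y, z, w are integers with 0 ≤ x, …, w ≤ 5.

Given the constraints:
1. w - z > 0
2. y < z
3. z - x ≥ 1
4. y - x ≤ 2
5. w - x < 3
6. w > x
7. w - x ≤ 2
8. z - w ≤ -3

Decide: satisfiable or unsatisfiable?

Constraints 3, 7, and 8 give x − w ≥ -2, w − z ≥ 3, z − x ≥ 1.
Adding all 3 inequalities: the left sides telescope to 0, and the right sides sum to (-2) + 3 + 1 = 2. So 0 ≥ 2, which is false.

Unsatisfiable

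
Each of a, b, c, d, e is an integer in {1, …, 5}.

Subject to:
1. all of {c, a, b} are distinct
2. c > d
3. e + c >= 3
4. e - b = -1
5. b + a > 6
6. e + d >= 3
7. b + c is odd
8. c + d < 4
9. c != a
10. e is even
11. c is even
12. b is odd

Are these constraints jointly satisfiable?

Satisfiable

The assignment a = 4, b = 5, c = 2, d = 1, e = 4 works:
  constraint 3 holds since e + c = 6.
  constraint 4 holds since e - b = -1.
The rest check out directly.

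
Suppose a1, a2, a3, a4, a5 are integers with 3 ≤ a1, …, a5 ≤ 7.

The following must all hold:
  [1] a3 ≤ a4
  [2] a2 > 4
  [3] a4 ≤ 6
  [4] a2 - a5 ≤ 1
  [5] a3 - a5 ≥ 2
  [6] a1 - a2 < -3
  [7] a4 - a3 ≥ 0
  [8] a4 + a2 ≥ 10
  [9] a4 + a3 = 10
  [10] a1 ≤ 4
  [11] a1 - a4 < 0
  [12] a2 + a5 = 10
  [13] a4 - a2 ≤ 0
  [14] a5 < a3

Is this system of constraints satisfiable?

Unsatisfiable

Constraints 4, 5, 7, and 13 give a4 − a3 ≥ 0, a3 − a5 ≥ 2, a5 − a2 ≥ -1, a2 − a4 ≥ 0.
Adding all 4 inequalities: the left sides telescope to 0, and the right sides sum to 0 + 2 + (-1) + 0 = 1. So 0 ≥ 1, which is false.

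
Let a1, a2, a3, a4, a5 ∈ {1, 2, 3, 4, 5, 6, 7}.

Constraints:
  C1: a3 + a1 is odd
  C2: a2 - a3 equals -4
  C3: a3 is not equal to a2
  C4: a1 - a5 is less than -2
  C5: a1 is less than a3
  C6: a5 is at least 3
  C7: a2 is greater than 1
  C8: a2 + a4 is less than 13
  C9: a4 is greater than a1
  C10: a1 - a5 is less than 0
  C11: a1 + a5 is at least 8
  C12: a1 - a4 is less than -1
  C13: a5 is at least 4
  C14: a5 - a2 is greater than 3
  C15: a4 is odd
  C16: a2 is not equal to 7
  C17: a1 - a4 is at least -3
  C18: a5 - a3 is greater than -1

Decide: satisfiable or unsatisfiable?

The assignment a1 = 4, a2 = 3, a3 = 7, a4 = 7, a5 = 7 works:
  constraint 2 holds since a2 - a3 = -4.
  constraint 4 holds since a1 - a5 = -3.
  constraint 8 holds since a2 + a4 = 10.
The rest check out directly.

Satisfiable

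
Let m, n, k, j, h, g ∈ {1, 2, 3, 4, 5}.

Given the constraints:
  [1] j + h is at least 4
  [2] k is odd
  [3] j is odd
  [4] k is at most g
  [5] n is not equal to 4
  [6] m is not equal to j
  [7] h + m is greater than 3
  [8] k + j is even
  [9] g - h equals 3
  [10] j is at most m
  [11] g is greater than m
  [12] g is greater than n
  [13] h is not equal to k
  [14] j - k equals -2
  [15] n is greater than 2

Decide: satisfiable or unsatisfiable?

Setting (m, n, k, j, h, g) = (4, 3, 5, 3, 2, 5) satisfies everything: constraint 1: j + h = 5; constraint 7: h + m = 6, and the others follow.

Satisfiable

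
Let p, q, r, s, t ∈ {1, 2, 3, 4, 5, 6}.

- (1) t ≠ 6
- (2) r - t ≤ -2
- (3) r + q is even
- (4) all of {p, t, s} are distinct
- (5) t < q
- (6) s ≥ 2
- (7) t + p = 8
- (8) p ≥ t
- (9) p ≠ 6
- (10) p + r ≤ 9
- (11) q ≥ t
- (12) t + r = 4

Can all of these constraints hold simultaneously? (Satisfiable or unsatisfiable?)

Take p = 5, q = 5, r = 1, s = 4, t = 3. Then constraint 2: r - t = -2; constraint 7: t + p = 8; constraint 10: p + r = 6, and every other listed constraint is also met.

Satisfiable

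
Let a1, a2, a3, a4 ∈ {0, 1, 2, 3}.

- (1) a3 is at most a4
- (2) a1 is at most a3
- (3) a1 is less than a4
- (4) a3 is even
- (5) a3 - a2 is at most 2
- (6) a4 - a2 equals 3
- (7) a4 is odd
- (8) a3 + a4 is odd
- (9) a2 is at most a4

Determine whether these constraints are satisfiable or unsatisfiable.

Satisfiable

One satisfying assignment is a1 = 0, a2 = 0, a3 = 0, a4 = 3.
For the less obvious constraints — constraint 4: a3 = 0 is even; constraint 5: a3 - a2 = 0; constraint 6: a4 - a2 = 3 — and the others hold by inspection.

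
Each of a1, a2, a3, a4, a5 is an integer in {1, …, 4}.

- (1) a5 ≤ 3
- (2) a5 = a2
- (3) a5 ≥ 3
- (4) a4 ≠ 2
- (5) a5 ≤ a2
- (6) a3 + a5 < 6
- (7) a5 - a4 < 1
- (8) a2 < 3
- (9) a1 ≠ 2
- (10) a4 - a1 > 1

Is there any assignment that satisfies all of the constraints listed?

From constraints 3 and 5: a2 ≥ a5 and a5 ≥ 3, so a2 ≥ 3. From constraint 8: a2 ≤ 2. But 2 < 3, so no value of a2 works.

Unsatisfiable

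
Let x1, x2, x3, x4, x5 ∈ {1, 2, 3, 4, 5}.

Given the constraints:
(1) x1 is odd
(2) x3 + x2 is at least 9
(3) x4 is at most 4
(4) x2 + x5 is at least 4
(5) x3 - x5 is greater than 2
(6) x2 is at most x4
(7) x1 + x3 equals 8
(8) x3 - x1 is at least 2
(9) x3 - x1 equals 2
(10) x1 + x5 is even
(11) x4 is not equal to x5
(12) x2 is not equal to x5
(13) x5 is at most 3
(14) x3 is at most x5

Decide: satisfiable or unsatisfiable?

Unsatisfiable

From constraints 13 and 14: x3 ≤ x5 ≤ 3. From constraints 3 and 6: x2 ≤ x4 ≤ 4. Hence x3 + x2 ≤ 7. But constraint 2 requires x3 + x2 ≥ 9, and 9 > 7. Contradiction.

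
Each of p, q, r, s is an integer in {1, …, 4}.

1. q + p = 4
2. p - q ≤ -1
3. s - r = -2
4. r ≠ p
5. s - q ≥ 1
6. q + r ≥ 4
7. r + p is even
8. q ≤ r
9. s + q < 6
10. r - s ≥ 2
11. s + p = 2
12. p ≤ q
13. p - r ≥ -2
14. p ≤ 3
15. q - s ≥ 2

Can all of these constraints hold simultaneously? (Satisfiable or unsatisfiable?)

Unsatisfiable

Constraints 2, 5, 10, and 13 give s − q ≥ 1, q − p ≥ 1, p − r ≥ -2, r − s ≥ 2.
Adding all 4 inequalities: the left sides telescope to 0, and the right sides sum to 1 + 1 + (-2) + 2 = 2. So 0 ≥ 2, which is false.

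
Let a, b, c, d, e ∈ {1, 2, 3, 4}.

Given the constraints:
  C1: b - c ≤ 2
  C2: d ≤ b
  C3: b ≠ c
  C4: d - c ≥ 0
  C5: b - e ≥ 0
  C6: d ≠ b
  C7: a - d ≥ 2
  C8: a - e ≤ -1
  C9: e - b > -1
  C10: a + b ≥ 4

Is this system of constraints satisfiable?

Unsatisfiable

Constraints 1, 4, 5, 7, and 8 give e − a ≥ 1, a − d ≥ 2, d − c ≥ 0, c − b ≥ -2, b − e ≥ 0.
Adding all 5 inequalities: the left sides telescope to 0, and the right sides sum to 1 + 2 + 0 + (-2) + 0 = 1. So 0 ≥ 1, which is false.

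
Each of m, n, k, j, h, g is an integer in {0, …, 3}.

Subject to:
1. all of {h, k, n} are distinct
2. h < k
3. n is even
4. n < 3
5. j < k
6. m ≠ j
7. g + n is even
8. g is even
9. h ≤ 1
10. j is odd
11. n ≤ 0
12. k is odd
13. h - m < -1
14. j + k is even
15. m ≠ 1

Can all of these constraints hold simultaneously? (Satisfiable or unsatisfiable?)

Satisfiable

The assignment m = 3, n = 0, k = 3, j = 1, h = 1, g = 2 works:
  constraint 1 holds since values 1, 3, 0 are distinct.
  constraint 3 holds since n = 0 is even.
  constraint 13 holds since h - m = -2.
The rest check out directly.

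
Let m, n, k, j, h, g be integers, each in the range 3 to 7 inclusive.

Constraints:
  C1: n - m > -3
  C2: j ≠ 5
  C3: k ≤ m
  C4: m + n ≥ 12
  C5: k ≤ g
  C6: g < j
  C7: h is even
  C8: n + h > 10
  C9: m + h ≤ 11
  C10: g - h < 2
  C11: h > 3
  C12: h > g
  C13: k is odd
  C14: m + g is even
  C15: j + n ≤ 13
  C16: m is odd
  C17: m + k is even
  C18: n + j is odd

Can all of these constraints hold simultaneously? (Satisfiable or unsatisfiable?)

Try m = 7, n = 7, k = 3, j = 6, h = 4, g = 3.
Check constraint 1: n - m = 0; constraint 4: m + n = 14; constraint 8: n + h = 11. The remaining constraints are straightforward to verify.

Satisfiable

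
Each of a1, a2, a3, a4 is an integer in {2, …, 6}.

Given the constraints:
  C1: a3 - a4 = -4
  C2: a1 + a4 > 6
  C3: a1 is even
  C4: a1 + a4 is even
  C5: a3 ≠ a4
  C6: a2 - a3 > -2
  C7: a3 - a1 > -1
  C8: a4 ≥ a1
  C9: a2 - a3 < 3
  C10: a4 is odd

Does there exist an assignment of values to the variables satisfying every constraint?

Unsatisfiable

Constraint 3 makes a1 even and constraint 10 makes a4 odd, so a1 + a4 must be odd. Constraint 4 says a1 + a4 is even — contradiction.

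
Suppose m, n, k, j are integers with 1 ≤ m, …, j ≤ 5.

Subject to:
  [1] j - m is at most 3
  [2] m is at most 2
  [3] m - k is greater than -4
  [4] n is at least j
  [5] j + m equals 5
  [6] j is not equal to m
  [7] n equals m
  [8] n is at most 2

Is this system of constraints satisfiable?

Unsatisfiable

From constraints 4 and 8: j ≤ n ≤ 2. From constraint 2: m ≤ 2. Hence j + m ≤ 4. But constraint 5 requires j + m = 5, and 5 > 4. Contradiction.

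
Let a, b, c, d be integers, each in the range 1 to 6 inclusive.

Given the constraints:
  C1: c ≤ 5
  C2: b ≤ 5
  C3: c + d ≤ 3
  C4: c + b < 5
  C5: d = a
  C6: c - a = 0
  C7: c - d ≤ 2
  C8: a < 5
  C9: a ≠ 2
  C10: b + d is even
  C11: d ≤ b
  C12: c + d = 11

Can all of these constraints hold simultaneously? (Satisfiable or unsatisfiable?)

From constraint 1: c ≤ 5. From constraints 2 and 11: d ≤ b ≤ 5. Hence c + d ≤ 10. But constraint 12 requires c + d = 11, and 11 > 10. Contradiction.

Unsatisfiable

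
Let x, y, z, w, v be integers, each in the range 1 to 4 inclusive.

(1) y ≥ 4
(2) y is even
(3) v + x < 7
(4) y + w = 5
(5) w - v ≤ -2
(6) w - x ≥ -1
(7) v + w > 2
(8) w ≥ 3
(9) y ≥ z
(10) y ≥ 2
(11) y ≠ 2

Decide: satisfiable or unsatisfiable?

Unsatisfiable

From constraint 1: y ≥ 4. From constraint 8: w ≥ 3. Hence y + w ≥ 7. But constraint 4 requires y + w = 5, and 5 < 7. Contradiction.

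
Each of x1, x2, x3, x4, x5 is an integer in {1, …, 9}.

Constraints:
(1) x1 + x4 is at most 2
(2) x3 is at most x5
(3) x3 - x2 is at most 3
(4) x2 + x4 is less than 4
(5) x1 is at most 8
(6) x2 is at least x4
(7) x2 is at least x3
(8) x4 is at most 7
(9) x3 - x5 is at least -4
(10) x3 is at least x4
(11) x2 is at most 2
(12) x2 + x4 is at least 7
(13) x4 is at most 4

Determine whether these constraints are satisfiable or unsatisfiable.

Unsatisfiable

From constraint 11: x2 ≤ 2. From constraint 13: x4 ≤ 4. Hence x2 + x4 ≤ 6. But constraint 12 requires x2 + x4 ≥ 7, and 7 > 6. Contradiction.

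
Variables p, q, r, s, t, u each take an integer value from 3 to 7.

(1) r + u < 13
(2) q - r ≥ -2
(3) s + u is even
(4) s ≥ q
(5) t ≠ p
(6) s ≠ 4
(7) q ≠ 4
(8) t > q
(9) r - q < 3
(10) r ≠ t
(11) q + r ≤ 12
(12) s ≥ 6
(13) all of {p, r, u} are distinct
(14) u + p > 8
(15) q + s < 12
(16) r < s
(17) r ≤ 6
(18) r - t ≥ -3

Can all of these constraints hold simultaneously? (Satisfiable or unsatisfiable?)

Setting (p, q, r, s, t, u) = (4, 5, 5, 6, 7, 6) satisfies everything: constraint 1: r + u = 11; constraint 2: q - r = 0, and the others follow.

Satisfiable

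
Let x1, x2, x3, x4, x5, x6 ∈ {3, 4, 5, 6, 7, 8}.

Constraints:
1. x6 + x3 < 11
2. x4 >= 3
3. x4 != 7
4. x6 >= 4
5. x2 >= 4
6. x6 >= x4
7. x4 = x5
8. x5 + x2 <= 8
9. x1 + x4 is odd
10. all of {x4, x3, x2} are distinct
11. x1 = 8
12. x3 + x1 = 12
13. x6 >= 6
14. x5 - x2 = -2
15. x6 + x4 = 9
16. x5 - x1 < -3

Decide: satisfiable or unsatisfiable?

Satisfiable

Setting (x1, x2, x3, x4, x5, x6) = (8, 5, 4, 3, 3, 6) satisfies everything: constraint 1: x6 + x3 = 10; constraint 8: x5 + x2 = 8; constraint 12: x3 + x1 = 12, and the others follow.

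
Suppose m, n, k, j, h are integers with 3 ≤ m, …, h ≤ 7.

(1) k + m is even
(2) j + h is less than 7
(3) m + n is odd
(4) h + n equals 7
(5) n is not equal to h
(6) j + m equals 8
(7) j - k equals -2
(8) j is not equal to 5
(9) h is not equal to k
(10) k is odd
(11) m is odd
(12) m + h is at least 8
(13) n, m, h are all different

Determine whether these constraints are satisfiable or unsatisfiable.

Try m = 5, n = 4, k = 5, j = 3, h = 3.
Check constraint 2: j + h = 6; constraint 4: h + n = 7. The remaining constraints are straightforward to verify.

Satisfiable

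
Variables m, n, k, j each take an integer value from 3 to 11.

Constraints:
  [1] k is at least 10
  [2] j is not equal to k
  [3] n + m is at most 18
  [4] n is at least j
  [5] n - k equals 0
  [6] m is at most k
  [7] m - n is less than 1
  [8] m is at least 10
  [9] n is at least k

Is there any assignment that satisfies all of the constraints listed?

From constraints 1 and 9: n ≥ k ≥ 10. From constraint 8: m ≥ 10. Hence n + m ≥ 20. But constraint 3 requires n + m ≤ 18, and 18 < 20. Contradiction.

Unsatisfiable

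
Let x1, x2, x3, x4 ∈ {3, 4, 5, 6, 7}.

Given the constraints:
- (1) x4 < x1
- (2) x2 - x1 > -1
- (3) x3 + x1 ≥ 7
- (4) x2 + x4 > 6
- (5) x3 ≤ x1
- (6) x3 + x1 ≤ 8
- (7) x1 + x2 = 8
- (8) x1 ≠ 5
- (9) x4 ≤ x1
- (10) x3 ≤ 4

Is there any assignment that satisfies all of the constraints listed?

Satisfiable

Try x1 = 4, x2 = 4, x3 = 4, x4 = 3.
Check constraint 2: x2 - x1 = 0; constraint 3: x3 + x1 = 8. The remaining constraints are straightforward to verify.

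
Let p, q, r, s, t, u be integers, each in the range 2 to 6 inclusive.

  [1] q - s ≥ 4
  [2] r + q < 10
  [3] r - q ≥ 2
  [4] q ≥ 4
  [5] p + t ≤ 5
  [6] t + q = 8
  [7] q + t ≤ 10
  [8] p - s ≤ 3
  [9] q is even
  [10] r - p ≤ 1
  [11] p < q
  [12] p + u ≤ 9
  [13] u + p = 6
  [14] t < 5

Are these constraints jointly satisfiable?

Unsatisfiable

Constraints 1, 3, 8, and 10 give s − p ≥ -3, p − r ≥ -1, r − q ≥ 2, q − s ≥ 4.
Adding all 4 inequalities: the left sides telescope to 0, and the right sides sum to (-3) + (-1) + 2 + 4 = 2. So 0 ≥ 2, which is false.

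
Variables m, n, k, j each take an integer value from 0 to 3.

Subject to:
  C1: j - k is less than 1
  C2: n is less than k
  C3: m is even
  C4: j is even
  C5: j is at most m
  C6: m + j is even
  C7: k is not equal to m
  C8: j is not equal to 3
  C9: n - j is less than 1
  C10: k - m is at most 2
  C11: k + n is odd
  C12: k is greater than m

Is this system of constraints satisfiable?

Satisfiable

Take m = 2, n = 2, k = 3, j = 2. Then constraint 1: j - k = -1; constraint 9: n - j = 0, and every other listed constraint is also met.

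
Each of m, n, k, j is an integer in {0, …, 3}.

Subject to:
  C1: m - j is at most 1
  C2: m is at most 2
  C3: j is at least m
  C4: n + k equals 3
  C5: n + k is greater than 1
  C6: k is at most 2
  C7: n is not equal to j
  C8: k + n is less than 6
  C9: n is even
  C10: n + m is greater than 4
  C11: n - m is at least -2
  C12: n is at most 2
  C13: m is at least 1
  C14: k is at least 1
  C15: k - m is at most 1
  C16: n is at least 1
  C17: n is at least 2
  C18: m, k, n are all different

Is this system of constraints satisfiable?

Unsatisfiable

Constraints 2, 6, 12, 13, 14, and 16 confine each of m, k, n to the 2 values {1, 2}.
Constraint 18 requires all 3 of them to be distinct, but only 2 values are available — impossible by the pigeonhole principle.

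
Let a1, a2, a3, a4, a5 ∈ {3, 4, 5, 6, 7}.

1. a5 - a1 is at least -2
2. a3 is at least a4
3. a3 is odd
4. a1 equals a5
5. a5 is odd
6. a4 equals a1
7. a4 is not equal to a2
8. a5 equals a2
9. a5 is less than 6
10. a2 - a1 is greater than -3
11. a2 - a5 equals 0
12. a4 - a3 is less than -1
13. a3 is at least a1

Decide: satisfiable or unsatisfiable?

Unsatisfiable

From constraints 4, 6, and 8, a4 = a1 = a5 = a2, so a4 = a2. But constraint 7 says a4 ≠ a2. Contradiction.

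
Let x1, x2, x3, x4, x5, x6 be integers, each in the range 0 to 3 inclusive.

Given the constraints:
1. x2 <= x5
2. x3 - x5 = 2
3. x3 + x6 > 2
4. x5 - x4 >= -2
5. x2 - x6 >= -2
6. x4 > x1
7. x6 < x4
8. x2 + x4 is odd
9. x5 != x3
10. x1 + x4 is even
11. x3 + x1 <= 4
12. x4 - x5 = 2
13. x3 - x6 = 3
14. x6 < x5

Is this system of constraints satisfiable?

Satisfiable

One satisfying assignment is x1 = 1, x2 = 0, x3 = 3, x4 = 3, x5 = 1, x6 = 0.
For the less obvious constraints — constraint 2: x3 - x5 = 2; constraint 3: x3 + x6 = 3; constraint 4: x5 - x4 = -2 — and the others hold by inspection.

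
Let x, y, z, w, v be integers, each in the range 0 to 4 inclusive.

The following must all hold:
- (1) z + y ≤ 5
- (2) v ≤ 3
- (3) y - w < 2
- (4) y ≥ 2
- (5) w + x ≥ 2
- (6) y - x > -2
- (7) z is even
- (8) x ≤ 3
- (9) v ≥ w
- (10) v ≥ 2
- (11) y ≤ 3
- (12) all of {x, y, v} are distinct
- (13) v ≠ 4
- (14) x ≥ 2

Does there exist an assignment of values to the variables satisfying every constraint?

Constraints 2, 4, 8, 10, 11, and 14 confine each of x, y, v to the 2 values {2, 3}.
Constraint 12 requires all 3 of them to be distinct, but only 2 values are available — impossible by the pigeonhole principle.

Unsatisfiable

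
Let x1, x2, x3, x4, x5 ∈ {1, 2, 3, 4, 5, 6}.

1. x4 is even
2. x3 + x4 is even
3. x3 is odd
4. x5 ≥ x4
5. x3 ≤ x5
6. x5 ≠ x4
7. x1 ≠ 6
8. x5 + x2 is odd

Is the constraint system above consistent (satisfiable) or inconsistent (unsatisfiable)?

Unsatisfiable

Constraint 3 makes x3 odd and constraint 1 makes x4 even, so x3 + x4 must be odd. Constraint 2 says x3 + x4 is even — contradiction.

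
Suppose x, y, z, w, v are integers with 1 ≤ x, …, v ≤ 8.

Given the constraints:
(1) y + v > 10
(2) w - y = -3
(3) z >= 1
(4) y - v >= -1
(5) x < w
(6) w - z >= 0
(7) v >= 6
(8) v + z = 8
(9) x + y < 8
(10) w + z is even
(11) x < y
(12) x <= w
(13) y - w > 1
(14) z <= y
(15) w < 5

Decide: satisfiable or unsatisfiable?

Satisfiable

Try x = 1, y = 5, z = 2, w = 2, v = 6.
Check constraint 1: y + v = 11; constraint 2: w - y = -3; constraint 4: y - v = -1. The remaining constraints are straightforward to verify.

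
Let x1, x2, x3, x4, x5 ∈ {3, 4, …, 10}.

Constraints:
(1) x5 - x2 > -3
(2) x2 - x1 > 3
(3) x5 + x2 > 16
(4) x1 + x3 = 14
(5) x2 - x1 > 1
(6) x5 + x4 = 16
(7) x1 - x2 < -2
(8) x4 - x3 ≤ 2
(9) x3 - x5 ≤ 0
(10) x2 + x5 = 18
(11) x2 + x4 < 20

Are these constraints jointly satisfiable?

Setting (x1, x2, x3, x4, x5) = (6, 10, 8, 8, 8) satisfies everything: constraint 1: x5 - x2 = -2; constraint 2: x2 - x1 = 4; constraint 3: x5 + x2 = 18, and the others follow.

Satisfiable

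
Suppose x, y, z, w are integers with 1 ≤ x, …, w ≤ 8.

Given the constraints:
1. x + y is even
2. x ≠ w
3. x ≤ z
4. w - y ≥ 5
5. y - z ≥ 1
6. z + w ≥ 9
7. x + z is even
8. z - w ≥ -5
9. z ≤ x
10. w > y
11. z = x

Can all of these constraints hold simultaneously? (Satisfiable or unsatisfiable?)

Unsatisfiable

Constraints 4, 5, and 8 give z − w ≥ -5, w − y ≥ 5, y − z ≥ 1.
Adding all 3 inequalities: the left sides telescope to 0, and the right sides sum to (-5) + 5 + 1 = 1. So 0 ≥ 1, which is false.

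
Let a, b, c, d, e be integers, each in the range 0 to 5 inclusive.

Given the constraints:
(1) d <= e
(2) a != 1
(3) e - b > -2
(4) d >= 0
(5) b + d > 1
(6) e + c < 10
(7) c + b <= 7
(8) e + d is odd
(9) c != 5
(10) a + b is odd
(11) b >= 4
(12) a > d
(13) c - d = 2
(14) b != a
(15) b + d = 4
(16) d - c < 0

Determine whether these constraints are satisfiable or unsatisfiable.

Satisfiable

Take a = 5, b = 4, c = 2, d = 0, e = 5. Then constraint 3: e - b = 1; constraint 5: b + d = 4, and every other listed constraint is also met.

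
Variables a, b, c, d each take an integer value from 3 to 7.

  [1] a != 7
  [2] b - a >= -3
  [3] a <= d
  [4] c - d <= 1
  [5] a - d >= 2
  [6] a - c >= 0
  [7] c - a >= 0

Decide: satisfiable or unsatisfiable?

Constraints 4, 5, and 7 give d − c ≥ -1, c − a ≥ 0, a − d ≥ 2.
Adding all 3 inequalities: the left sides telescope to 0, and the right sides sum to (-1) + 0 + 2 = 1. So 0 ≥ 1, which is false.

Unsatisfiable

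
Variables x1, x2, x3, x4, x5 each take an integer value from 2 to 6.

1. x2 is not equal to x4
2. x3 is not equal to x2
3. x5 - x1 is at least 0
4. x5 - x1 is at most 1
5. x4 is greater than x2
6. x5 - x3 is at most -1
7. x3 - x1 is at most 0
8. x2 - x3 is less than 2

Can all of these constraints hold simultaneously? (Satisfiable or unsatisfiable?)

Constraints 3, 6, and 7 give x3 − x5 ≥ 1, x5 − x1 ≥ 0, x1 − x3 ≥ 0.
Adding all 3 inequalities: the left sides telescope to 0, and the right sides sum to 1 + 0 + 0 = 1. So 0 ≥ 1, which is false.

Unsatisfiable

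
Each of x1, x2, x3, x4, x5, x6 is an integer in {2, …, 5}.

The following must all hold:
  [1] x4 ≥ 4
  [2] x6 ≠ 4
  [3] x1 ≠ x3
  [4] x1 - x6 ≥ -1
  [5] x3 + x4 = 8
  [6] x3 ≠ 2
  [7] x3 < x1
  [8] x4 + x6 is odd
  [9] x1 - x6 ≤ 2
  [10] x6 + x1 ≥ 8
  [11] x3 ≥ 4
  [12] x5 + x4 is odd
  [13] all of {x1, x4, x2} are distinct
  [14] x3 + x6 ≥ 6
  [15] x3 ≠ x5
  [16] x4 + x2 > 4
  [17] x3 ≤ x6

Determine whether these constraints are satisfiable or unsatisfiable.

Try x1 = 5, x2 = 2, x3 = 4, x4 = 4, x5 = 5, x6 = 5.
Check constraint 4: x1 - x6 = 0; constraint 5: x3 + x4 = 8. The remaining constraints are straightforward to verify.

Satisfiable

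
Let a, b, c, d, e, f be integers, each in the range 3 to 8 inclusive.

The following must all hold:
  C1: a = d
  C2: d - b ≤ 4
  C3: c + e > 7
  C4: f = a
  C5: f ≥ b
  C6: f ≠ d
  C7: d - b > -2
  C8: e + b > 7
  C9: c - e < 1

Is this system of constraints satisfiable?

From constraints 1 and 4, f = a = d, so f = d. But constraint 6 says f ≠ d. Contradiction.

Unsatisfiable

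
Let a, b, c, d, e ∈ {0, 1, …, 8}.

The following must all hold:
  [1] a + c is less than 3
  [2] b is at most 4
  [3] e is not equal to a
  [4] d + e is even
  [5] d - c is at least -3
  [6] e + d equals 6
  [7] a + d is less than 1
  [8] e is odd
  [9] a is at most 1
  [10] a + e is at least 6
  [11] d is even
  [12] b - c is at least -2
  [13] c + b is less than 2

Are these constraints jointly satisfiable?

Unsatisfiable

Constraint 11 makes d even and constraint 8 makes e odd, so d + e must be odd. Constraint 4 says d + e is even — contradiction.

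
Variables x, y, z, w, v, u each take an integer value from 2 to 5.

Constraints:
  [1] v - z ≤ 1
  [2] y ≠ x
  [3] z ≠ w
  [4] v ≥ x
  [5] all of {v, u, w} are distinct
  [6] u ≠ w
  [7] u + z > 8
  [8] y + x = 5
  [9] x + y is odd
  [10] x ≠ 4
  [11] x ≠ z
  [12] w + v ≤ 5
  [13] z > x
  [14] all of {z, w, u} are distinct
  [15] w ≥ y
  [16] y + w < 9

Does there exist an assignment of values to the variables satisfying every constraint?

The assignment x = 2, y = 3, z = 4, w = 3, v = 2, u = 5 works:
  constraint 1 holds since v - z = -2.
  constraint 7 holds since u + z = 9.
The rest check out directly.

Satisfiable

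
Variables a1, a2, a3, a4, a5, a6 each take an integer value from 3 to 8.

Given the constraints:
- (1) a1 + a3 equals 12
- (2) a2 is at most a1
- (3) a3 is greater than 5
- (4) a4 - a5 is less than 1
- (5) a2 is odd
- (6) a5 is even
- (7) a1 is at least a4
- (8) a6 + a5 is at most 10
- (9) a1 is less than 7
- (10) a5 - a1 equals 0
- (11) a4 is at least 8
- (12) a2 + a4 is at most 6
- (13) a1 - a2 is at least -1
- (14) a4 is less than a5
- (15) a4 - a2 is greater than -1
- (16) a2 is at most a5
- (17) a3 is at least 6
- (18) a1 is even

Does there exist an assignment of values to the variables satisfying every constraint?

From constraints 7 and 11: a1 ≥ a4 ≥ 8. From constraint 17: a3 ≥ 6. Hence a1 + a3 ≥ 14. But constraint 1 requires a1 + a3 = 12, and 12 < 14. Contradiction.

Unsatisfiable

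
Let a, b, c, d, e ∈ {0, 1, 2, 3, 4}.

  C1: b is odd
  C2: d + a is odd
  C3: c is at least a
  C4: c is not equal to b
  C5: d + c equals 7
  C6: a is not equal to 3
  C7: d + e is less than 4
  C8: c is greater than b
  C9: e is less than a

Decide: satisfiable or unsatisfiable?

Satisfiable

The assignment a = 2, b = 3, c = 4, d = 3, e = 0 works:
  constraint 1 holds since b = 3 is odd.
  constraint 5 holds since d + c = 7.
  constraint 7 holds since d + e = 3.
The rest check out directly.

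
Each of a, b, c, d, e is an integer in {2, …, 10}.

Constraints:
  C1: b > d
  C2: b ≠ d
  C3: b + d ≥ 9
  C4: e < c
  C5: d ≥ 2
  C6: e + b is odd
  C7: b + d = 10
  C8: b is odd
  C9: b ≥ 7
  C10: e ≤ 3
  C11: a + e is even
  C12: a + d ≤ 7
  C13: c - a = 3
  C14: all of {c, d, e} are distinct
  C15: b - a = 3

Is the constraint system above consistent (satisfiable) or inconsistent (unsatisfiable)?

Satisfiable

One satisfying assignment is a = 4, b = 7, c = 7, d = 3, e = 2.
For the less obvious constraints — constraint 3: b + d = 10; constraint 7: b + d = 10 — and the others hold by inspection.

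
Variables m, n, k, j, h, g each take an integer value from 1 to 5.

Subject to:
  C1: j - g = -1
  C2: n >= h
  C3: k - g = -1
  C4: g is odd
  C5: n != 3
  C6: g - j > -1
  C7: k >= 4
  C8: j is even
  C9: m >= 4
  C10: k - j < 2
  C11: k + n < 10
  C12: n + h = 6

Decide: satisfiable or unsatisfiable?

Satisfiable

Take m = 4, n = 4, k = 4, j = 4, h = 2, g = 5. Then constraint 1: j - g = -1; constraint 3: k - g = -1, and every other listed constraint is also met.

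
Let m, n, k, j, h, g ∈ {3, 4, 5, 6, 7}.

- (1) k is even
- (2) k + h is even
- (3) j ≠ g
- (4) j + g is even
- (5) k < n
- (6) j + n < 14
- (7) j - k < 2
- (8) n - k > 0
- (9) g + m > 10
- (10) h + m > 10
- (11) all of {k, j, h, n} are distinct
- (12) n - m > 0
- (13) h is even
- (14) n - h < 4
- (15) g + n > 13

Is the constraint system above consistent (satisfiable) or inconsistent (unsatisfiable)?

Satisfiable

The assignment m = 5, n = 7, k = 4, j = 5, h = 6, g = 7 works:
  constraint 6 holds since j + n = 12.
  constraint 7 holds since j - k = 1.
The rest check out directly.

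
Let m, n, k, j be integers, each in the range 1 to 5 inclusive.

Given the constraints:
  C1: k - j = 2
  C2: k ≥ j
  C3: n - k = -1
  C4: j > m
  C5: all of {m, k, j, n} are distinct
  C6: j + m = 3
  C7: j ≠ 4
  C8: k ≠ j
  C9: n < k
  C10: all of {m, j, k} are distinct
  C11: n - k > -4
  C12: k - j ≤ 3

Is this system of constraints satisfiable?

Satisfiable

One satisfying assignment is m = 1, n = 3, k = 4, j = 2.
For the less obvious constraints — constraint 1: k - j = 2; constraint 3: n - k = -1 — and the others hold by inspection.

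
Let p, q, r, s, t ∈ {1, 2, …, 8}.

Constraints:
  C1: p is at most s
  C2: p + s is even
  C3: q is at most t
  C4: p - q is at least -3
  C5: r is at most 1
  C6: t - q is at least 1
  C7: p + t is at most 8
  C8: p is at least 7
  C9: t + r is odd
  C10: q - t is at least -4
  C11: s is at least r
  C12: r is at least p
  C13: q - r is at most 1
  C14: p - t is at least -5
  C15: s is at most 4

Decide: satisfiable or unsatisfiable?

Unsatisfiable

From constraints 8 and 12: r ≥ p and p ≥ 7, so r ≥ 7. From constraints 11 and 15: r ≤ s and s ≤ 4, so r ≤ 4. But 4 < 7, so no value of r works.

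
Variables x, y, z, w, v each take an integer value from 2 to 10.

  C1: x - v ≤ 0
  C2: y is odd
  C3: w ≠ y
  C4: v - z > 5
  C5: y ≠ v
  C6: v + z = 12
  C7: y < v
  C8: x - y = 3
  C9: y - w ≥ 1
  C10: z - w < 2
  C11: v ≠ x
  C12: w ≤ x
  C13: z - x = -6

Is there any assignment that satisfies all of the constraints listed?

Satisfiable

Setting (x, y, z, w, v) = (8, 5, 2, 2, 10) satisfies everything: constraint 1: x - v = -2; constraint 4: v - z = 8, and the others follow.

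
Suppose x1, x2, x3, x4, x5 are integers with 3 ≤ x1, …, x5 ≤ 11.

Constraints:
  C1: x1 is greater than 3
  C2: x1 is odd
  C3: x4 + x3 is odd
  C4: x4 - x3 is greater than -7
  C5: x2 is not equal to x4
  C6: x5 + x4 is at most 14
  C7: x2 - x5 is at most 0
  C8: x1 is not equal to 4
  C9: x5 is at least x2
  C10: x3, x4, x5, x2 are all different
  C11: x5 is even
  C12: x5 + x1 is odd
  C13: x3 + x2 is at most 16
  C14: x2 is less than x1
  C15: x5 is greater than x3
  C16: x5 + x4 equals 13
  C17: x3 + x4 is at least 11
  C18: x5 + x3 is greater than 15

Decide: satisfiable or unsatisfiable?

One satisfying assignment is x1 = 9, x2 = 7, x3 = 8, x4 = 3, x5 = 10.
For the less obvious constraints — constraint 4: x4 - x3 = -5; constraint 6: x5 + x4 = 13 — and the others hold by inspection.

Satisfiable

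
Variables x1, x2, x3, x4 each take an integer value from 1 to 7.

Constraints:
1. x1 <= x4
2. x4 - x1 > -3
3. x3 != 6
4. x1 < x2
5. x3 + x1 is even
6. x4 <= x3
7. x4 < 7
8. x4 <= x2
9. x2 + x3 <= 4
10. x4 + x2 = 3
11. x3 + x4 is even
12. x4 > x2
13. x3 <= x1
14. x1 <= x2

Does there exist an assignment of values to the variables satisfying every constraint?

Unsatisfiable

Constraints 4, 6, 12, and 13 give x2 < x4, x4 ≤ x3, x3 ≤ x1, x1 < x2. Chaining: x2 < x4 ≤ x3 ≤ x1 < x2, which forces x2 < x2 — impossible.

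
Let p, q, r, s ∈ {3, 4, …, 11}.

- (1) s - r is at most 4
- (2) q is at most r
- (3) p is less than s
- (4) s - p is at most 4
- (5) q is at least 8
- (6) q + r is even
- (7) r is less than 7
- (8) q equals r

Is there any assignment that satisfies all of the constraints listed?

From constraints 2 and 5: r ≥ q and q ≥ 8, so r ≥ 8. From constraint 7: r ≤ 6. But 6 < 8, so no value of r works.

Unsatisfiable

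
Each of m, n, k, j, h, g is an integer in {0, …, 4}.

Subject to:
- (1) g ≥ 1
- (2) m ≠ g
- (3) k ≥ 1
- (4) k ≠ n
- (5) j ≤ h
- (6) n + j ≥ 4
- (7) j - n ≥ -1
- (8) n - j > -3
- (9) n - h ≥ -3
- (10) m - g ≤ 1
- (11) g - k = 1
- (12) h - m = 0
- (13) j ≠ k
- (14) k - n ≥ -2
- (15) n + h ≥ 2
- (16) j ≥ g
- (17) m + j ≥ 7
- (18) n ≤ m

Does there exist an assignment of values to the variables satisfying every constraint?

Satisfiable

Try m = 4, n = 1, k = 2, j = 3, h = 4, g = 3.
Check constraint 6: n + j = 4; constraint 7: j - n = 2; constraint 8: n - j = -2. The remaining constraints are straightforward to verify.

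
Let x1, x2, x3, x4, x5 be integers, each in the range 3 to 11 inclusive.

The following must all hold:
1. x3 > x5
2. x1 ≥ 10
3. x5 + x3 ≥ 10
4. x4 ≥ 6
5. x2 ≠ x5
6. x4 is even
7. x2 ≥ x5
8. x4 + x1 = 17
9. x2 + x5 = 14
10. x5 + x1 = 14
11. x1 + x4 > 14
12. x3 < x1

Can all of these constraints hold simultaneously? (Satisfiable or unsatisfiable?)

One satisfying assignment is x1 = 11, x2 = 11, x3 = 8, x4 = 6, x5 = 3.
For the less obvious constraints — constraint 3: x5 + x3 = 11; constraint 8: x4 + x1 = 17 — and the others hold by inspection.

Satisfiable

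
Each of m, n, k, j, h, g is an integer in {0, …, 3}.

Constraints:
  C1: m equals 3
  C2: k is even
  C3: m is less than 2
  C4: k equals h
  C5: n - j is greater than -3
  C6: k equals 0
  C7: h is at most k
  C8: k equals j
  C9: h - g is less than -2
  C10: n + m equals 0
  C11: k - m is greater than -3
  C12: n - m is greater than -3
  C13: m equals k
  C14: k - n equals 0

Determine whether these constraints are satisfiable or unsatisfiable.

Unsatisfiable

Constraint 1 fixes m = 3 and constraint 6 fixes k = 0, but constraint 13 requires m = k. Since 3 ≠ 0, contradiction.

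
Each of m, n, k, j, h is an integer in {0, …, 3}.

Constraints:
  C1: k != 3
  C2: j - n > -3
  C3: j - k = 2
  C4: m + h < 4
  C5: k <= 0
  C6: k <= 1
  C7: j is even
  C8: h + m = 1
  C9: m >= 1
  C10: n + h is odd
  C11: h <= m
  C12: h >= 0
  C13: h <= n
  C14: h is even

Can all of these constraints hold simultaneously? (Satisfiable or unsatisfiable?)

Satisfiable

Try m = 1, n = 3, k = 0, j = 2, h = 0.
Check constraint 2: j - n = -1; constraint 3: j - k = 2; constraint 4: m + h = 1. The remaining constraints are straightforward to verify.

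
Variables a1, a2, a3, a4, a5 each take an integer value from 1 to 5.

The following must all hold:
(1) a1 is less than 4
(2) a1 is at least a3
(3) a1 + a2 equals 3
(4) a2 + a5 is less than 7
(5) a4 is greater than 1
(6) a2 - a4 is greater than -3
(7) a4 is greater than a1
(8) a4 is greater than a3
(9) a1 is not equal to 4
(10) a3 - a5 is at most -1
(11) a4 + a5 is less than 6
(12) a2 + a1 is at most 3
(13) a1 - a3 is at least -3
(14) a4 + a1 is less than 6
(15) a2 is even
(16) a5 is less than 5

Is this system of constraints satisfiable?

Satisfiable

One satisfying assignment is a1 = 1, a2 = 2, a3 = 1, a4 = 2, a5 = 2.
For the less obvious constraints — constraint 3: a1 + a2 = 3; constraint 4: a2 + a5 = 4 — and the others hold by inspection.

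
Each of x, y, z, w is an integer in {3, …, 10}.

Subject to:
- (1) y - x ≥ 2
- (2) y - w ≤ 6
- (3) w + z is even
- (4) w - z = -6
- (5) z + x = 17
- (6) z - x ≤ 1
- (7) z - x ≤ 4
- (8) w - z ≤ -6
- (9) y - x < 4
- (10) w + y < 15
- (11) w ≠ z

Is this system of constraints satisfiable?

Unsatisfiable

Constraints 1, 2, 6, and 8 give x − z ≥ -1, z − w ≥ 6, w − y ≥ -6, y − x ≥ 2.
Adding all 4 inequalities: the left sides telescope to 0, and the right sides sum to (-1) + 6 + (-6) + 2 = 1. So 0 ≥ 1, which is false.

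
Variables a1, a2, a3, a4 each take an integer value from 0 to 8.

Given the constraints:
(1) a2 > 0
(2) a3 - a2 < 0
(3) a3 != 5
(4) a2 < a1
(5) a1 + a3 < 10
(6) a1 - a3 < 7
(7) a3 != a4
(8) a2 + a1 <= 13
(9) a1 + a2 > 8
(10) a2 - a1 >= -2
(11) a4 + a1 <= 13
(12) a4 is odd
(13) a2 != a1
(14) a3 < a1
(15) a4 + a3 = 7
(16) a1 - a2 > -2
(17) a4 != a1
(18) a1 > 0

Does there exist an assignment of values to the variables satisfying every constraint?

The assignment a1 = 6, a2 = 5, a3 = 2, a4 = 5 works:
  constraint 2 holds since a3 - a2 = -3.
  constraint 5 holds since a1 + a3 = 8.
The rest check out directly.

Satisfiable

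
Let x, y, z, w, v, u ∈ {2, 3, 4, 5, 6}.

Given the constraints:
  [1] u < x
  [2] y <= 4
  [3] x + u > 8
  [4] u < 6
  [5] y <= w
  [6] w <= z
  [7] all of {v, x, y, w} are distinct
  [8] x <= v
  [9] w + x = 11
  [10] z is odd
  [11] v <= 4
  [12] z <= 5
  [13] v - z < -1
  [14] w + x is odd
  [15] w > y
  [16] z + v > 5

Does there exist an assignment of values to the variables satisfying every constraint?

Unsatisfiable

From constraints 6 and 12: w ≤ z ≤ 5. From constraints 8 and 11: x ≤ v ≤ 4. Hence w + x ≤ 9. But constraint 9 requires w + x = 11, and 11 > 9. Contradiction.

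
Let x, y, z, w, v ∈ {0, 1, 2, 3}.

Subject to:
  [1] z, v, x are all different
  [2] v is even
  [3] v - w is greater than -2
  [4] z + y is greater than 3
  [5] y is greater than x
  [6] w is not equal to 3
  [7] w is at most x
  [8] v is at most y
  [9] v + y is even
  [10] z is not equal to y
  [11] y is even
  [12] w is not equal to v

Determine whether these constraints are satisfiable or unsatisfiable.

The assignment x = 1, y = 2, z = 3, w = 1, v = 2 works:
  constraint 3 holds since v - w = 1.
  constraint 4 holds since z + y = 5.
The rest check out directly.

Satisfiable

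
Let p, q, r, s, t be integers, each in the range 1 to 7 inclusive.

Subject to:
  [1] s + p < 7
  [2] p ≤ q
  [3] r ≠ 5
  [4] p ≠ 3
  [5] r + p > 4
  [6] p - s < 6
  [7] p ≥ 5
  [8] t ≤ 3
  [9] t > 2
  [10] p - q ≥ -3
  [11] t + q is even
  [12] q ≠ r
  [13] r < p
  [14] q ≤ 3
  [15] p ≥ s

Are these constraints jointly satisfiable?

Unsatisfiable

From constraints 2 and 7: q ≥ p and p ≥ 5, so q ≥ 5. From constraint 14: q ≤ 3. But 3 < 5, so no value of q works.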